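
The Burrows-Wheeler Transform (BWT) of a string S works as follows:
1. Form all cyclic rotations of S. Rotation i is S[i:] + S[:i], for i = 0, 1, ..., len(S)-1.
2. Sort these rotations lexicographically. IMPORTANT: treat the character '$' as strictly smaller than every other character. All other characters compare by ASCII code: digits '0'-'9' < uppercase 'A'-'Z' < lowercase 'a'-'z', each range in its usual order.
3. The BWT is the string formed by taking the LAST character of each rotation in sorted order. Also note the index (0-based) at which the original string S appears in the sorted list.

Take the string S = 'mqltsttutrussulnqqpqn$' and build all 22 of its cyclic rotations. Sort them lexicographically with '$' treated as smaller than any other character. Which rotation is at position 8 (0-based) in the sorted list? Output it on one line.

Answer: qn$mqltsttutrussulnqqp

Derivation:
All 22 rotations (rotation i = S[i:]+S[:i]):
  rot[0] = mqltsttutrussulnqqpqn$
  rot[1] = qltsttutrussulnqqpqn$m
  rot[2] = ltsttutrussulnqqpqn$mq
  rot[3] = tsttutrussulnqqpqn$mql
  rot[4] = sttutrussulnqqpqn$mqlt
  rot[5] = ttutrussulnqqpqn$mqlts
  rot[6] = tutrussulnqqpqn$mqltst
  rot[7] = utrussulnqqpqn$mqltstt
  rot[8] = trussulnqqpqn$mqltsttu
  rot[9] = russulnqqpqn$mqltsttut
  rot[10] = ussulnqqpqn$mqltsttutr
  rot[11] = ssulnqqpqn$mqltsttutru
  rot[12] = sulnqqpqn$mqltsttutrus
  rot[13] = ulnqqpqn$mqltsttutruss
  rot[14] = lnqqpqn$mqltsttutrussu
  rot[15] = nqqpqn$mqltsttutrussul
  rot[16] = qqpqn$mqltsttutrussuln
  rot[17] = qpqn$mqltsttutrussulnq
  rot[18] = pqn$mqltsttutrussulnqq
  rot[19] = qn$mqltsttutrussulnqqp
  rot[20] = n$mqltsttutrussulnqqpq
  rot[21] = $mqltsttutrussulnqqpqn
Sorted (with $ < everything):
  sorted[0] = $mqltsttutrussulnqqpqn
  sorted[1] = lnqqpqn$mqltsttutrussu
  sorted[2] = ltsttutrussulnqqpqn$mq
  sorted[3] = mqltsttutrussulnqqpqn$
  sorted[4] = n$mqltsttutrussulnqqpq
  sorted[5] = nqqpqn$mqltsttutrussul
  sorted[6] = pqn$mqltsttutrussulnqq
  sorted[7] = qltsttutrussulnqqpqn$m
  sorted[8] = qn$mqltsttutrussulnqqp
  sorted[9] = qpqn$mqltsttutrussulnq
  sorted[10] = qqpqn$mqltsttutrussuln
  sorted[11] = russulnqqpqn$mqltsttut
  sorted[12] = ssulnqqpqn$mqltsttutru
  sorted[13] = sttutrussulnqqpqn$mqlt
  sorted[14] = sulnqqpqn$mqltsttutrus
  sorted[15] = trussulnqqpqn$mqltsttu
  sorted[16] = tsttutrussulnqqpqn$mql
  sorted[17] = ttutrussulnqqpqn$mqlts
  sorted[18] = tutrussulnqqpqn$mqltst
  sorted[19] = ulnqqpqn$mqltsttutruss
  sorted[20] = ussulnqqpqn$mqltsttutr
  sorted[21] = utrussulnqqpqn$mqltstt
sorted[8] = qn$mqltsttutrussulnqqp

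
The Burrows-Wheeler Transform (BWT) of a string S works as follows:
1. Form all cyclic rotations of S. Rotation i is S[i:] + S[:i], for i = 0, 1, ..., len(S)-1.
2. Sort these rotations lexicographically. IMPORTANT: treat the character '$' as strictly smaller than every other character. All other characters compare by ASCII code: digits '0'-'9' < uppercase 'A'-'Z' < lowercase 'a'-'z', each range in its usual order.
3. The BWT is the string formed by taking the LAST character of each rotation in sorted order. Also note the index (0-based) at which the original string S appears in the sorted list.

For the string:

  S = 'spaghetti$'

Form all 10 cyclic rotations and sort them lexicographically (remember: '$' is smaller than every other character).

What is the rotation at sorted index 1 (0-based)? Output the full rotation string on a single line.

Answer: aghetti$sp

Derivation:
All 10 rotations (rotation i = S[i:]+S[:i]):
  rot[0] = spaghetti$
  rot[1] = paghetti$s
  rot[2] = aghetti$sp
  rot[3] = ghetti$spa
  rot[4] = hetti$spag
  rot[5] = etti$spagh
  rot[6] = tti$spaghe
  rot[7] = ti$spaghet
  rot[8] = i$spaghett
  rot[9] = $spaghetti
Sorted (with $ < everything):
  sorted[0] = $spaghetti
  sorted[1] = aghetti$sp
  sorted[2] = etti$spagh
  sorted[3] = ghetti$spa
  sorted[4] = hetti$spag
  sorted[5] = i$spaghett
  sorted[6] = paghetti$s
  sorted[7] = spaghetti$
  sorted[8] = ti$spaghet
  sorted[9] = tti$spaghe
sorted[1] = aghetti$sp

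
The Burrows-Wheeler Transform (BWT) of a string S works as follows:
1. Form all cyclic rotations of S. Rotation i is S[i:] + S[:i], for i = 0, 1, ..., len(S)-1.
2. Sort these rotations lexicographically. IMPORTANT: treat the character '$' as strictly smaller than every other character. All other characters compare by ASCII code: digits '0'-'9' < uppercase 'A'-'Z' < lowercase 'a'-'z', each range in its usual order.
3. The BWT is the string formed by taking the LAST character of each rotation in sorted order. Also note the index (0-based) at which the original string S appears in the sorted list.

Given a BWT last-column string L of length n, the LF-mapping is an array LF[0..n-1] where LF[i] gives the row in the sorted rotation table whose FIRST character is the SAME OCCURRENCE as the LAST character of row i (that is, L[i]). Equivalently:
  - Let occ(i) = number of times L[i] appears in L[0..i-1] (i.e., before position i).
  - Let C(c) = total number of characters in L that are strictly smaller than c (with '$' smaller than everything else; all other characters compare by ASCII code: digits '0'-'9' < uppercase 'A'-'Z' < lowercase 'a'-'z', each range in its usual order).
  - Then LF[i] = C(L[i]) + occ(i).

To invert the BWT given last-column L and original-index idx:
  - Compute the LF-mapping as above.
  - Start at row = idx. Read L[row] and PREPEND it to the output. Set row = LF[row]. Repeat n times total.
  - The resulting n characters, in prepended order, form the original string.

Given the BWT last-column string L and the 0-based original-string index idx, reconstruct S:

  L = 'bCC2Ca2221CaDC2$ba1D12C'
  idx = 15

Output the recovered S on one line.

LF mapping: 21 10 11 4 12 18 5 6 7 1 13 19 16 14 8 0 22 20 2 17 3 9 15
Walk LF starting at row 15, prepending L[row]:
  step 1: row=15, L[15]='$', prepend. Next row=LF[15]=0
  step 2: row=0, L[0]='b', prepend. Next row=LF[0]=21
  step 3: row=21, L[21]='2', prepend. Next row=LF[21]=9
  step 4: row=9, L[9]='1', prepend. Next row=LF[9]=1
  step 5: row=1, L[1]='C', prepend. Next row=LF[1]=10
  step 6: row=10, L[10]='C', prepend. Next row=LF[10]=13
  step 7: row=13, L[13]='C', prepend. Next row=LF[13]=14
  step 8: row=14, L[14]='2', prepend. Next row=LF[14]=8
  step 9: row=8, L[8]='2', prepend. Next row=LF[8]=7
  step 10: row=7, L[7]='2', prepend. Next row=LF[7]=6
  step 11: row=6, L[6]='2', prepend. Next row=LF[6]=5
  step 12: row=5, L[5]='a', prepend. Next row=LF[5]=18
  step 13: row=18, L[18]='1', prepend. Next row=LF[18]=2
  step 14: row=2, L[2]='C', prepend. Next row=LF[2]=11
  step 15: row=11, L[11]='a', prepend. Next row=LF[11]=19
  step 16: row=19, L[19]='D', prepend. Next row=LF[19]=17
  step 17: row=17, L[17]='a', prepend. Next row=LF[17]=20
  step 18: row=20, L[20]='1', prepend. Next row=LF[20]=3
  step 19: row=3, L[3]='2', prepend. Next row=LF[3]=4
  step 20: row=4, L[4]='C', prepend. Next row=LF[4]=12
  step 21: row=12, L[12]='D', prepend. Next row=LF[12]=16
  step 22: row=16, L[16]='b', prepend. Next row=LF[16]=22
  step 23: row=22, L[22]='C', prepend. Next row=LF[22]=15
Reversed output: CbDC21aDaC1a2222CCC12b$

Answer: CbDC21aDaC1a2222CCC12b$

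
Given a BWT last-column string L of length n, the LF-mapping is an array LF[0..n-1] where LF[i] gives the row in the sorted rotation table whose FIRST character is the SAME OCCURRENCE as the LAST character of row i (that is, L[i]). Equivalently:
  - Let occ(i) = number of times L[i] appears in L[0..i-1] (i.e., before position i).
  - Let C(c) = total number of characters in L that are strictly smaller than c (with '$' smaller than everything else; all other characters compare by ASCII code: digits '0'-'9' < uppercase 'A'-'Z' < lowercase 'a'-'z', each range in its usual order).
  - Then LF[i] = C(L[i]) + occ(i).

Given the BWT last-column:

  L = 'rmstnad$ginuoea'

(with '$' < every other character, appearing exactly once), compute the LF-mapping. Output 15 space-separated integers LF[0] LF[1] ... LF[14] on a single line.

Char counts: '$':1, 'a':2, 'd':1, 'e':1, 'g':1, 'i':1, 'm':1, 'n':2, 'o':1, 'r':1, 's':1, 't':1, 'u':1
C (first-col start): C('$')=0, C('a')=1, C('d')=3, C('e')=4, C('g')=5, C('i')=6, C('m')=7, C('n')=8, C('o')=10, C('r')=11, C('s')=12, C('t')=13, C('u')=14
L[0]='r': occ=0, LF[0]=C('r')+0=11+0=11
L[1]='m': occ=0, LF[1]=C('m')+0=7+0=7
L[2]='s': occ=0, LF[2]=C('s')+0=12+0=12
L[3]='t': occ=0, LF[3]=C('t')+0=13+0=13
L[4]='n': occ=0, LF[4]=C('n')+0=8+0=8
L[5]='a': occ=0, LF[5]=C('a')+0=1+0=1
L[6]='d': occ=0, LF[6]=C('d')+0=3+0=3
L[7]='$': occ=0, LF[7]=C('$')+0=0+0=0
L[8]='g': occ=0, LF[8]=C('g')+0=5+0=5
L[9]='i': occ=0, LF[9]=C('i')+0=6+0=6
L[10]='n': occ=1, LF[10]=C('n')+1=8+1=9
L[11]='u': occ=0, LF[11]=C('u')+0=14+0=14
L[12]='o': occ=0, LF[12]=C('o')+0=10+0=10
L[13]='e': occ=0, LF[13]=C('e')+0=4+0=4
L[14]='a': occ=1, LF[14]=C('a')+1=1+1=2

Answer: 11 7 12 13 8 1 3 0 5 6 9 14 10 4 2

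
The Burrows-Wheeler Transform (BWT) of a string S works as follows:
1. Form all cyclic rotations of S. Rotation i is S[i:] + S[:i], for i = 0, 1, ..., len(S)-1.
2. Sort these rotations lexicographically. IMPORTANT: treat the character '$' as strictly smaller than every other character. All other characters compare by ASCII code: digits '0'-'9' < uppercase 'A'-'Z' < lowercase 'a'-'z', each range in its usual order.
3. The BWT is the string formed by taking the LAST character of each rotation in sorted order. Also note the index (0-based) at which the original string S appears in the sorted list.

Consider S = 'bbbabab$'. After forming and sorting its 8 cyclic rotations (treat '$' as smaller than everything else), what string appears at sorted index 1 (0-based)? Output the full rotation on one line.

Answer: ab$bbbab

Derivation:
All 8 rotations (rotation i = S[i:]+S[:i]):
  rot[0] = bbbabab$
  rot[1] = bbabab$b
  rot[2] = babab$bb
  rot[3] = abab$bbb
  rot[4] = bab$bbba
  rot[5] = ab$bbbab
  rot[6] = b$bbbaba
  rot[7] = $bbbabab
Sorted (with $ < everything):
  sorted[0] = $bbbabab
  sorted[1] = ab$bbbab
  sorted[2] = abab$bbb
  sorted[3] = b$bbbaba
  sorted[4] = bab$bbba
  sorted[5] = babab$bb
  sorted[6] = bbabab$b
  sorted[7] = bbbabab$
sorted[1] = ab$bbbab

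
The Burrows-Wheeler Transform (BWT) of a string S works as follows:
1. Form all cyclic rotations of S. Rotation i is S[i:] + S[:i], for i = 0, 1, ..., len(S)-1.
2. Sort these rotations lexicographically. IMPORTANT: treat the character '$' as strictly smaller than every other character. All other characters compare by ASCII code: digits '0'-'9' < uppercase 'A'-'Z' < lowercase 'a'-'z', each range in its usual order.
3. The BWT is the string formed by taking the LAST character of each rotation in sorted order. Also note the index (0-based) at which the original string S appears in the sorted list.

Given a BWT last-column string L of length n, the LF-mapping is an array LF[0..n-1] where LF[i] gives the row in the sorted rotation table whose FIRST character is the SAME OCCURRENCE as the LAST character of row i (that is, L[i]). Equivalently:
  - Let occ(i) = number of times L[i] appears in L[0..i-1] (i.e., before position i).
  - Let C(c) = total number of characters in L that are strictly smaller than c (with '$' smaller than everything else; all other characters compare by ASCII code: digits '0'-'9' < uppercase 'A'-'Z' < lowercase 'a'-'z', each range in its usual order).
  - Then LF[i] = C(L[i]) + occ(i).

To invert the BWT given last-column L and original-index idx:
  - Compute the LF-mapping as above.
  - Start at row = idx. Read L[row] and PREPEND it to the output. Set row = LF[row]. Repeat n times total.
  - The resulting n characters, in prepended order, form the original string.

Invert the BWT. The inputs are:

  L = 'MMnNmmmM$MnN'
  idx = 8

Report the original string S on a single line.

LF mapping: 1 2 10 5 7 8 9 3 0 4 11 6
Walk LF starting at row 8, prepending L[row]:
  step 1: row=8, L[8]='$', prepend. Next row=LF[8]=0
  step 2: row=0, L[0]='M', prepend. Next row=LF[0]=1
  step 3: row=1, L[1]='M', prepend. Next row=LF[1]=2
  step 4: row=2, L[2]='n', prepend. Next row=LF[2]=10
  step 5: row=10, L[10]='n', prepend. Next row=LF[10]=11
  step 6: row=11, L[11]='N', prepend. Next row=LF[11]=6
  step 7: row=6, L[6]='m', prepend. Next row=LF[6]=9
  step 8: row=9, L[9]='M', prepend. Next row=LF[9]=4
  step 9: row=4, L[4]='m', prepend. Next row=LF[4]=7
  step 10: row=7, L[7]='M', prepend. Next row=LF[7]=3
  step 11: row=3, L[3]='N', prepend. Next row=LF[3]=5
  step 12: row=5, L[5]='m', prepend. Next row=LF[5]=8
Reversed output: mNMmMmNnnMM$

Answer: mNMmMmNnnMM$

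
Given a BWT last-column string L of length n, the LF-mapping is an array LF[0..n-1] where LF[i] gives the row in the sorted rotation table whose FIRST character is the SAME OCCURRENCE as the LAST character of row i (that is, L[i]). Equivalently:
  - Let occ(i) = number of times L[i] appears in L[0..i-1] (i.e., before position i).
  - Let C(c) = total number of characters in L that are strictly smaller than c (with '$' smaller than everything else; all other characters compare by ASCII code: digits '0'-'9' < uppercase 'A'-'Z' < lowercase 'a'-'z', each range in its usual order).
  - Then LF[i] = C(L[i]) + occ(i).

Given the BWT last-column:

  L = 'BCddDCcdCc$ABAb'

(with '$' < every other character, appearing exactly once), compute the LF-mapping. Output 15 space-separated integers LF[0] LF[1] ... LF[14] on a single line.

Answer: 3 5 12 13 8 6 10 14 7 11 0 1 4 2 9

Derivation:
Char counts: '$':1, 'A':2, 'B':2, 'C':3, 'D':1, 'b':1, 'c':2, 'd':3
C (first-col start): C('$')=0, C('A')=1, C('B')=3, C('C')=5, C('D')=8, C('b')=9, C('c')=10, C('d')=12
L[0]='B': occ=0, LF[0]=C('B')+0=3+0=3
L[1]='C': occ=0, LF[1]=C('C')+0=5+0=5
L[2]='d': occ=0, LF[2]=C('d')+0=12+0=12
L[3]='d': occ=1, LF[3]=C('d')+1=12+1=13
L[4]='D': occ=0, LF[4]=C('D')+0=8+0=8
L[5]='C': occ=1, LF[5]=C('C')+1=5+1=6
L[6]='c': occ=0, LF[6]=C('c')+0=10+0=10
L[7]='d': occ=2, LF[7]=C('d')+2=12+2=14
L[8]='C': occ=2, LF[8]=C('C')+2=5+2=7
L[9]='c': occ=1, LF[9]=C('c')+1=10+1=11
L[10]='$': occ=0, LF[10]=C('$')+0=0+0=0
L[11]='A': occ=0, LF[11]=C('A')+0=1+0=1
L[12]='B': occ=1, LF[12]=C('B')+1=3+1=4
L[13]='A': occ=1, LF[13]=C('A')+1=1+1=2
L[14]='b': occ=0, LF[14]=C('b')+0=9+0=9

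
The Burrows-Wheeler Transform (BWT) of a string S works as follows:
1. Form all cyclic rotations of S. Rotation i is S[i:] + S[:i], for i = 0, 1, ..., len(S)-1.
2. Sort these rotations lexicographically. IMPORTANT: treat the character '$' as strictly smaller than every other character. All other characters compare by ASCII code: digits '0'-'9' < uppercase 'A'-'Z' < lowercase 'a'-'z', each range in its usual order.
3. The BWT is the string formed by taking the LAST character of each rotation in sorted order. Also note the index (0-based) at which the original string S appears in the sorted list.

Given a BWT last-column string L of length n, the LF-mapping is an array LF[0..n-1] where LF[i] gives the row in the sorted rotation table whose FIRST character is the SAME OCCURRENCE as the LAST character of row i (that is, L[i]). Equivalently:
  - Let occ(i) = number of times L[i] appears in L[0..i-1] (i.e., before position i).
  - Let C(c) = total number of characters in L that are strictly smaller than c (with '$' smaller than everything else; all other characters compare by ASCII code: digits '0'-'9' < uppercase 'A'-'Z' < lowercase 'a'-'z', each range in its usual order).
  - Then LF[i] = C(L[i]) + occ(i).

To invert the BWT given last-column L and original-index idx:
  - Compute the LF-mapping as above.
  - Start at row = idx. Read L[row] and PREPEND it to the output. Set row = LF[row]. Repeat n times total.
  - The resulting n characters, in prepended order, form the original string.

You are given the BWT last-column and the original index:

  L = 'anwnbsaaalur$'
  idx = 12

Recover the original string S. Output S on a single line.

LF mapping: 1 7 12 8 5 10 2 3 4 6 11 9 0
Walk LF starting at row 12, prepending L[row]:
  step 1: row=12, L[12]='$', prepend. Next row=LF[12]=0
  step 2: row=0, L[0]='a', prepend. Next row=LF[0]=1
  step 3: row=1, L[1]='n', prepend. Next row=LF[1]=7
  step 4: row=7, L[7]='a', prepend. Next row=LF[7]=3
  step 5: row=3, L[3]='n', prepend. Next row=LF[3]=8
  step 6: row=8, L[8]='a', prepend. Next row=LF[8]=4
  step 7: row=4, L[4]='b', prepend. Next row=LF[4]=5
  step 8: row=5, L[5]='s', prepend. Next row=LF[5]=10
  step 9: row=10, L[10]='u', prepend. Next row=LF[10]=11
  step 10: row=11, L[11]='r', prepend. Next row=LF[11]=9
  step 11: row=9, L[9]='l', prepend. Next row=LF[9]=6
  step 12: row=6, L[6]='a', prepend. Next row=LF[6]=2
  step 13: row=2, L[2]='w', prepend. Next row=LF[2]=12
Reversed output: walrusbanana$

Answer: walrusbanana$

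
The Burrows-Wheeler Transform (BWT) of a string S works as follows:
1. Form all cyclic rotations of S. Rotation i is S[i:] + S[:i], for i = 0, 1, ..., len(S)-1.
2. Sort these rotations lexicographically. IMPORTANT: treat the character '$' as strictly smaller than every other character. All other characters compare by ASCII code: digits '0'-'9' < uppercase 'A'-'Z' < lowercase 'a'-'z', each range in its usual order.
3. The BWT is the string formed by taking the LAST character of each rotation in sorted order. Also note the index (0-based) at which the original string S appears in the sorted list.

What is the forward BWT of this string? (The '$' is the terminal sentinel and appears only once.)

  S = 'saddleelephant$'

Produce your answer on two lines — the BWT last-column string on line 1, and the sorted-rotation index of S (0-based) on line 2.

All 15 rotations (rotation i = S[i:]+S[:i]):
  rot[0] = saddleelephant$
  rot[1] = addleelephant$s
  rot[2] = ddleelephant$sa
  rot[3] = dleelephant$sad
  rot[4] = leelephant$sadd
  rot[5] = eelephant$saddl
  rot[6] = elephant$saddle
  rot[7] = lephant$saddlee
  rot[8] = ephant$saddleel
  rot[9] = phant$saddleele
  rot[10] = hant$saddleelep
  rot[11] = ant$saddleeleph
  rot[12] = nt$saddleelepha
  rot[13] = t$saddleelephan
  rot[14] = $saddleelephant
Sorted (with $ < everything):
  sorted[0] = $saddleelephant  (last char: 't')
  sorted[1] = addleelephant$s  (last char: 's')
  sorted[2] = ant$saddleeleph  (last char: 'h')
  sorted[3] = ddleelephant$sa  (last char: 'a')
  sorted[4] = dleelephant$sad  (last char: 'd')
  sorted[5] = eelephant$saddl  (last char: 'l')
  sorted[6] = elephant$saddle  (last char: 'e')
  sorted[7] = ephant$saddleel  (last char: 'l')
  sorted[8] = hant$saddleelep  (last char: 'p')
  sorted[9] = leelephant$sadd  (last char: 'd')
  sorted[10] = lephant$saddlee  (last char: 'e')
  sorted[11] = nt$saddleelepha  (last char: 'a')
  sorted[12] = phant$saddleele  (last char: 'e')
  sorted[13] = saddleelephant$  (last char: '$')
  sorted[14] = t$saddleelephan  (last char: 'n')
Last column: tshadlelpdeae$n
Original string S is at sorted index 13

Answer: tshadlelpdeae$n
13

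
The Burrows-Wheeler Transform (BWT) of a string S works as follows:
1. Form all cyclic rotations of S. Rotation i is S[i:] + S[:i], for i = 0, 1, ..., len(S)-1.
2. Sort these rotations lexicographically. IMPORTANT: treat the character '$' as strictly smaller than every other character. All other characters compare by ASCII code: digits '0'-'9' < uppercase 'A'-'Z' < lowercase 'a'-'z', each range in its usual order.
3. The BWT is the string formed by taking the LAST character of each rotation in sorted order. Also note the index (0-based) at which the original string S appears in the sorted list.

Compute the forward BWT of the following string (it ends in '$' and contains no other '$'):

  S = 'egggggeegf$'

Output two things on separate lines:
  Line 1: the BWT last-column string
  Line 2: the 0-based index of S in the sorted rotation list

All 11 rotations (rotation i = S[i:]+S[:i]):
  rot[0] = egggggeegf$
  rot[1] = gggggeegf$e
  rot[2] = ggggeegf$eg
  rot[3] = gggeegf$egg
  rot[4] = ggeegf$eggg
  rot[5] = geegf$egggg
  rot[6] = eegf$eggggg
  rot[7] = egf$eggggge
  rot[8] = gf$egggggee
  rot[9] = f$egggggeeg
  rot[10] = $egggggeegf
Sorted (with $ < everything):
  sorted[0] = $egggggeegf  (last char: 'f')
  sorted[1] = eegf$eggggg  (last char: 'g')
  sorted[2] = egf$eggggge  (last char: 'e')
  sorted[3] = egggggeegf$  (last char: '$')
  sorted[4] = f$egggggeeg  (last char: 'g')
  sorted[5] = geegf$egggg  (last char: 'g')
  sorted[6] = gf$egggggee  (last char: 'e')
  sorted[7] = ggeegf$eggg  (last char: 'g')
  sorted[8] = gggeegf$egg  (last char: 'g')
  sorted[9] = ggggeegf$eg  (last char: 'g')
  sorted[10] = gggggeegf$e  (last char: 'e')
Last column: fge$ggeggge
Original string S is at sorted index 3

Answer: fge$ggeggge
3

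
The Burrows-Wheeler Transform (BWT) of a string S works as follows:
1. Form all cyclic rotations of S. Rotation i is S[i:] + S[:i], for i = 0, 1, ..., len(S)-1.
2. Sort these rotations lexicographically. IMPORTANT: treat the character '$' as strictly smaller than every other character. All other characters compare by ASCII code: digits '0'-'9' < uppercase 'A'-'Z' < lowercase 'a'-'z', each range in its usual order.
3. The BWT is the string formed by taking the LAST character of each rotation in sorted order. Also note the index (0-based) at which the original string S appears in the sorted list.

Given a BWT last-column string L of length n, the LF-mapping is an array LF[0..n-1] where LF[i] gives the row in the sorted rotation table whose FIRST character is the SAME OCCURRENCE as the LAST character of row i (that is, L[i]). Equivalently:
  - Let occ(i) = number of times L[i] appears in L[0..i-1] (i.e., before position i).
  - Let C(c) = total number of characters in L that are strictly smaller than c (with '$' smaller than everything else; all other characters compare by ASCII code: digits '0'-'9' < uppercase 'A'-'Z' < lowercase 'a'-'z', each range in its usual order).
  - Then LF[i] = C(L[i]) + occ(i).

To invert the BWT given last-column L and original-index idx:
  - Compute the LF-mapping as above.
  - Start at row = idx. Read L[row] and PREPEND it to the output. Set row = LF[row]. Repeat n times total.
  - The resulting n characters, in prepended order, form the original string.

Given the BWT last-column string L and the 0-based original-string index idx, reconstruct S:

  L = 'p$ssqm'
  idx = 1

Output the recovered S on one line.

LF mapping: 2 0 4 5 3 1
Walk LF starting at row 1, prepending L[row]:
  step 1: row=1, L[1]='$', prepend. Next row=LF[1]=0
  step 2: row=0, L[0]='p', prepend. Next row=LF[0]=2
  step 3: row=2, L[2]='s', prepend. Next row=LF[2]=4
  step 4: row=4, L[4]='q', prepend. Next row=LF[4]=3
  step 5: row=3, L[3]='s', prepend. Next row=LF[3]=5
  step 6: row=5, L[5]='m', prepend. Next row=LF[5]=1
Reversed output: msqsp$

Answer: msqsp$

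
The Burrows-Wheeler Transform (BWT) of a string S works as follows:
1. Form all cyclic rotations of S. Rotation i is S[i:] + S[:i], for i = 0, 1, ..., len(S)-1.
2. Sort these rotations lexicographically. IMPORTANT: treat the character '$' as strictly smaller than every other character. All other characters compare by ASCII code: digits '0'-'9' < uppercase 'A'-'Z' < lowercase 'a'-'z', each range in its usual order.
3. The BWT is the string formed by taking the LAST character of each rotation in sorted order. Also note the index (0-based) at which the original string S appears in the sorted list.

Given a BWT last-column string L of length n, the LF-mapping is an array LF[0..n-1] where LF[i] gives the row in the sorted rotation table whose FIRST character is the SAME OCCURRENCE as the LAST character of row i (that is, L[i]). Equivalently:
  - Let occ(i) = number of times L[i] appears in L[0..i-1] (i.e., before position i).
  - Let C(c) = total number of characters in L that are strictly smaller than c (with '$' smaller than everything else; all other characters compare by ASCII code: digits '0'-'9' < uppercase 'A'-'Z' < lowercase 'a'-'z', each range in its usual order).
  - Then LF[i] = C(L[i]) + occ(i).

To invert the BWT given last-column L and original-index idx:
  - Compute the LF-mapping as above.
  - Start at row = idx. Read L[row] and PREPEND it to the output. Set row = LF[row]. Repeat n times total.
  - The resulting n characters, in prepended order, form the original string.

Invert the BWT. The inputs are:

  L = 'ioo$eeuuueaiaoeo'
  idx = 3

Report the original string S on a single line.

LF mapping: 7 9 10 0 3 4 13 14 15 5 1 8 2 11 6 12
Walk LF starting at row 3, prepending L[row]:
  step 1: row=3, L[3]='$', prepend. Next row=LF[3]=0
  step 2: row=0, L[0]='i', prepend. Next row=LF[0]=7
  step 3: row=7, L[7]='u', prepend. Next row=LF[7]=14
  step 4: row=14, L[14]='e', prepend. Next row=LF[14]=6
  step 5: row=6, L[6]='u', prepend. Next row=LF[6]=13
  step 6: row=13, L[13]='o', prepend. Next row=LF[13]=11
  step 7: row=11, L[11]='i', prepend. Next row=LF[11]=8
  step 8: row=8, L[8]='u', prepend. Next row=LF[8]=15
  step 9: row=15, L[15]='o', prepend. Next row=LF[15]=12
  step 10: row=12, L[12]='a', prepend. Next row=LF[12]=2
  step 11: row=2, L[2]='o', prepend. Next row=LF[2]=10
  step 12: row=10, L[10]='a', prepend. Next row=LF[10]=1
  step 13: row=1, L[1]='o', prepend. Next row=LF[1]=9
  step 14: row=9, L[9]='e', prepend. Next row=LF[9]=5
  step 15: row=5, L[5]='e', prepend. Next row=LF[5]=4
  step 16: row=4, L[4]='e', prepend. Next row=LF[4]=3
Reversed output: eeeoaoaouioueui$

Answer: eeeoaoaouioueui$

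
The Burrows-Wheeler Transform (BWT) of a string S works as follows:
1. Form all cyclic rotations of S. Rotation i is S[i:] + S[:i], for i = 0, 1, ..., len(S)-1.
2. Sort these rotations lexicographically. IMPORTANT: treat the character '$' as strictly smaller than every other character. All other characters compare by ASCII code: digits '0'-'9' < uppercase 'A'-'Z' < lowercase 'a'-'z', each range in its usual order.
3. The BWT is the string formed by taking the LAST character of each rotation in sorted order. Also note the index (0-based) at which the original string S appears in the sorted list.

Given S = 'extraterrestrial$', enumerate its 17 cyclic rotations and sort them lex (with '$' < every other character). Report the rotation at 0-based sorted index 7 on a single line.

Answer: l$extraterrestria

Derivation:
All 17 rotations (rotation i = S[i:]+S[:i]):
  rot[0] = extraterrestrial$
  rot[1] = xtraterrestrial$e
  rot[2] = traterrestrial$ex
  rot[3] = raterrestrial$ext
  rot[4] = aterrestrial$extr
  rot[5] = terrestrial$extra
  rot[6] = errestrial$extrat
  rot[7] = rrestrial$extrate
  rot[8] = restrial$extrater
  rot[9] = estrial$extraterr
  rot[10] = strial$extraterre
  rot[11] = trial$extraterres
  rot[12] = rial$extraterrest
  rot[13] = ial$extraterrestr
  rot[14] = al$extraterrestri
  rot[15] = l$extraterrestria
  rot[16] = $extraterrestrial
Sorted (with $ < everything):
  sorted[0] = $extraterrestrial
  sorted[1] = al$extraterrestri
  sorted[2] = aterrestrial$extr
  sorted[3] = errestrial$extrat
  sorted[4] = estrial$extraterr
  sorted[5] = extraterrestrial$
  sorted[6] = ial$extraterrestr
  sorted[7] = l$extraterrestria
  sorted[8] = raterrestrial$ext
  sorted[9] = restrial$extrater
  sorted[10] = rial$extraterrest
  sorted[11] = rrestrial$extrate
  sorted[12] = strial$extraterre
  sorted[13] = terrestrial$extra
  sorted[14] = traterrestrial$ex
  sorted[15] = trial$extraterres
  sorted[16] = xtraterrestrial$e
sorted[7] = l$extraterrestria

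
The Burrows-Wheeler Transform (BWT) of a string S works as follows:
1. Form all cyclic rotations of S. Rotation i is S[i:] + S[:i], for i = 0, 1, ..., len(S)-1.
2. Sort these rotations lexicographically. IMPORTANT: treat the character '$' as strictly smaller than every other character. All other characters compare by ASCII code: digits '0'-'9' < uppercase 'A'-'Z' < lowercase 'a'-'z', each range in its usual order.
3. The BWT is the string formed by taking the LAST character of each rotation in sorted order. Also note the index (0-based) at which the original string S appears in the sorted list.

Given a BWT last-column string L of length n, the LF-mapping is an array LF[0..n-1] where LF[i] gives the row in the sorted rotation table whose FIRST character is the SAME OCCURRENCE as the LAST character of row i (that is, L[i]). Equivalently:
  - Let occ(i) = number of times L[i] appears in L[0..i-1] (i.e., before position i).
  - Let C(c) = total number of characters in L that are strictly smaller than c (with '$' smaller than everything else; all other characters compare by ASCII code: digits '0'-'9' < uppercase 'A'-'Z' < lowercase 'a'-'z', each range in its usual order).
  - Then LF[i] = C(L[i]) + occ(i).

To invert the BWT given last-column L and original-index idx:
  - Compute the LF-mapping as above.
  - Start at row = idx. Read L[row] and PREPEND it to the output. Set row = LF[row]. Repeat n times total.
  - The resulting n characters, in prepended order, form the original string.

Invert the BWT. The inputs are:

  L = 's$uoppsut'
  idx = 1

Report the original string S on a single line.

Answer: opstuups$

Derivation:
LF mapping: 4 0 7 1 2 3 5 8 6
Walk LF starting at row 1, prepending L[row]:
  step 1: row=1, L[1]='$', prepend. Next row=LF[1]=0
  step 2: row=0, L[0]='s', prepend. Next row=LF[0]=4
  step 3: row=4, L[4]='p', prepend. Next row=LF[4]=2
  step 4: row=2, L[2]='u', prepend. Next row=LF[2]=7
  step 5: row=7, L[7]='u', prepend. Next row=LF[7]=8
  step 6: row=8, L[8]='t', prepend. Next row=LF[8]=6
  step 7: row=6, L[6]='s', prepend. Next row=LF[6]=5
  step 8: row=5, L[5]='p', prepend. Next row=LF[5]=3
  step 9: row=3, L[3]='o', prepend. Next row=LF[3]=1
Reversed output: opstuups$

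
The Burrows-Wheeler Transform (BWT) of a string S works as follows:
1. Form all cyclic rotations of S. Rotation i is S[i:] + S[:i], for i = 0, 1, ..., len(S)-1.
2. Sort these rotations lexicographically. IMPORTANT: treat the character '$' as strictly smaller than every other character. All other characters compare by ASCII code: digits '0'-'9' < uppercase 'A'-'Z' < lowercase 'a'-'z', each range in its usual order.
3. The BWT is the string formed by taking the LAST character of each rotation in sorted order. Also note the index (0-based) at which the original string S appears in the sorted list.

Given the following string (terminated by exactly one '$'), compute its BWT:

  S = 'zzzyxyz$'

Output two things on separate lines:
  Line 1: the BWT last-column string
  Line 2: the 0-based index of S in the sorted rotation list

All 8 rotations (rotation i = S[i:]+S[:i]):
  rot[0] = zzzyxyz$
  rot[1] = zzyxyz$z
  rot[2] = zyxyz$zz
  rot[3] = yxyz$zzz
  rot[4] = xyz$zzzy
  rot[5] = yz$zzzyx
  rot[6] = z$zzzyxy
  rot[7] = $zzzyxyz
Sorted (with $ < everything):
  sorted[0] = $zzzyxyz  (last char: 'z')
  sorted[1] = xyz$zzzy  (last char: 'y')
  sorted[2] = yxyz$zzz  (last char: 'z')
  sorted[3] = yz$zzzyx  (last char: 'x')
  sorted[4] = z$zzzyxy  (last char: 'y')
  sorted[5] = zyxyz$zz  (last char: 'z')
  sorted[6] = zzyxyz$z  (last char: 'z')
  sorted[7] = zzzyxyz$  (last char: '$')
Last column: zyzxyzz$
Original string S is at sorted index 7

Answer: zyzxyzz$
7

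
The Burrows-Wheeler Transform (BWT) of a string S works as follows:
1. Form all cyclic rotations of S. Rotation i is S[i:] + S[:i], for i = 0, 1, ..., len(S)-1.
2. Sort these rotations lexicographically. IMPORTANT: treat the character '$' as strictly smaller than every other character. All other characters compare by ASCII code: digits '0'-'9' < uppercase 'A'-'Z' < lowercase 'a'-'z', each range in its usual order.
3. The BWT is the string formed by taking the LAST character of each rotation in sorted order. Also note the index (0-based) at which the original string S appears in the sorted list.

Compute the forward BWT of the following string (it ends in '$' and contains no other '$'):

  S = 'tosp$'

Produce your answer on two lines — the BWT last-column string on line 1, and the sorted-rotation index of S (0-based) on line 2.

Answer: ptso$
4

Derivation:
All 5 rotations (rotation i = S[i:]+S[:i]):
  rot[0] = tosp$
  rot[1] = osp$t
  rot[2] = sp$to
  rot[3] = p$tos
  rot[4] = $tosp
Sorted (with $ < everything):
  sorted[0] = $tosp  (last char: 'p')
  sorted[1] = osp$t  (last char: 't')
  sorted[2] = p$tos  (last char: 's')
  sorted[3] = sp$to  (last char: 'o')
  sorted[4] = tosp$  (last char: '$')
Last column: ptso$
Original string S is at sorted index 4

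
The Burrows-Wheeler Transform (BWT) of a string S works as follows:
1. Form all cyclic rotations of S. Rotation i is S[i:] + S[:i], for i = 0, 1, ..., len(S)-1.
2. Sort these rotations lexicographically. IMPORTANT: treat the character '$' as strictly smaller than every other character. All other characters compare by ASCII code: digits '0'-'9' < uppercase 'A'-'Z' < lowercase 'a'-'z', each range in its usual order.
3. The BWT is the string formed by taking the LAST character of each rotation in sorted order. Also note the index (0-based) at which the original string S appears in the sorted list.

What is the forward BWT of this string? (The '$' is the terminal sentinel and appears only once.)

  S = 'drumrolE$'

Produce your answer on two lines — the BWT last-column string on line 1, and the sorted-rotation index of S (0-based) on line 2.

All 9 rotations (rotation i = S[i:]+S[:i]):
  rot[0] = drumrolE$
  rot[1] = rumrolE$d
  rot[2] = umrolE$dr
  rot[3] = mrolE$dru
  rot[4] = rolE$drum
  rot[5] = olE$drumr
  rot[6] = lE$drumro
  rot[7] = E$drumrol
  rot[8] = $drumrolE
Sorted (with $ < everything):
  sorted[0] = $drumrolE  (last char: 'E')
  sorted[1] = E$drumrol  (last char: 'l')
  sorted[2] = drumrolE$  (last char: '$')
  sorted[3] = lE$drumro  (last char: 'o')
  sorted[4] = mrolE$dru  (last char: 'u')
  sorted[5] = olE$drumr  (last char: 'r')
  sorted[6] = rolE$drum  (last char: 'm')
  sorted[7] = rumrolE$d  (last char: 'd')
  sorted[8] = umrolE$dr  (last char: 'r')
Last column: El$ourmdr
Original string S is at sorted index 2

Answer: El$ourmdr
2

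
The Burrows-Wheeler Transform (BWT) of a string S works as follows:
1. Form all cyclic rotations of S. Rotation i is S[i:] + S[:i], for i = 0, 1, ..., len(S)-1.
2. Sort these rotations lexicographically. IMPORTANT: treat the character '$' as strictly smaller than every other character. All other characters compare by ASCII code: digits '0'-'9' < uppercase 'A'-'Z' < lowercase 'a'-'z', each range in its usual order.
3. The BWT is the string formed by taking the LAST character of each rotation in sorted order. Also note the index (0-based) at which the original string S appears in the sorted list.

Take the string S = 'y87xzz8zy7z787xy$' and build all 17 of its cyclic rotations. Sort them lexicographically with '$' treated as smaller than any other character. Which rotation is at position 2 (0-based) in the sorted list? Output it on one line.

All 17 rotations (rotation i = S[i:]+S[:i]):
  rot[0] = y87xzz8zy7z787xy$
  rot[1] = 87xzz8zy7z787xy$y
  rot[2] = 7xzz8zy7z787xy$y8
  rot[3] = xzz8zy7z787xy$y87
  rot[4] = zz8zy7z787xy$y87x
  rot[5] = z8zy7z787xy$y87xz
  rot[6] = 8zy7z787xy$y87xzz
  rot[7] = zy7z787xy$y87xzz8
  rot[8] = y7z787xy$y87xzz8z
  rot[9] = 7z787xy$y87xzz8zy
  rot[10] = z787xy$y87xzz8zy7
  rot[11] = 787xy$y87xzz8zy7z
  rot[12] = 87xy$y87xzz8zy7z7
  rot[13] = 7xy$y87xzz8zy7z78
  rot[14] = xy$y87xzz8zy7z787
  rot[15] = y$y87xzz8zy7z787x
  rot[16] = $y87xzz8zy7z787xy
Sorted (with $ < everything):
  sorted[0] = $y87xzz8zy7z787xy
  sorted[1] = 787xy$y87xzz8zy7z
  sorted[2] = 7xy$y87xzz8zy7z78
  sorted[3] = 7xzz8zy7z787xy$y8
  sorted[4] = 7z787xy$y87xzz8zy
  sorted[5] = 87xy$y87xzz8zy7z7
  sorted[6] = 87xzz8zy7z787xy$y
  sorted[7] = 8zy7z787xy$y87xzz
  sorted[8] = xy$y87xzz8zy7z787
  sorted[9] = xzz8zy7z787xy$y87
  sorted[10] = y$y87xzz8zy7z787x
  sorted[11] = y7z787xy$y87xzz8z
  sorted[12] = y87xzz8zy7z787xy$
  sorted[13] = z787xy$y87xzz8zy7
  sorted[14] = z8zy7z787xy$y87xz
  sorted[15] = zy7z787xy$y87xzz8
  sorted[16] = zz8zy7z787xy$y87x
sorted[2] = 7xy$y87xzz8zy7z78

Answer: 7xy$y87xzz8zy7z78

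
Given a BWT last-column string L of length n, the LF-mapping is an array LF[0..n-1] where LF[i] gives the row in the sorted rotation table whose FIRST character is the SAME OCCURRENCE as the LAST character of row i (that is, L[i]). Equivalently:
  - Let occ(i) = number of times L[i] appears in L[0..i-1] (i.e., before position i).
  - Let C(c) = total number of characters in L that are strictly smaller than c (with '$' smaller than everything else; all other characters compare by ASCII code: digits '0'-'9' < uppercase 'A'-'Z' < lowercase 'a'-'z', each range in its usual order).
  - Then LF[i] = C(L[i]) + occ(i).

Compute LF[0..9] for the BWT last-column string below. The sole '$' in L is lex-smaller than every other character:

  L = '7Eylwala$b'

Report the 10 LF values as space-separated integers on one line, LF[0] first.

Char counts: '$':1, '7':1, 'E':1, 'a':2, 'b':1, 'l':2, 'w':1, 'y':1
C (first-col start): C('$')=0, C('7')=1, C('E')=2, C('a')=3, C('b')=5, C('l')=6, C('w')=8, C('y')=9
L[0]='7': occ=0, LF[0]=C('7')+0=1+0=1
L[1]='E': occ=0, LF[1]=C('E')+0=2+0=2
L[2]='y': occ=0, LF[2]=C('y')+0=9+0=9
L[3]='l': occ=0, LF[3]=C('l')+0=6+0=6
L[4]='w': occ=0, LF[4]=C('w')+0=8+0=8
L[5]='a': occ=0, LF[5]=C('a')+0=3+0=3
L[6]='l': occ=1, LF[6]=C('l')+1=6+1=7
L[7]='a': occ=1, LF[7]=C('a')+1=3+1=4
L[8]='$': occ=0, LF[8]=C('$')+0=0+0=0
L[9]='b': occ=0, LF[9]=C('b')+0=5+0=5

Answer: 1 2 9 6 8 3 7 4 0 5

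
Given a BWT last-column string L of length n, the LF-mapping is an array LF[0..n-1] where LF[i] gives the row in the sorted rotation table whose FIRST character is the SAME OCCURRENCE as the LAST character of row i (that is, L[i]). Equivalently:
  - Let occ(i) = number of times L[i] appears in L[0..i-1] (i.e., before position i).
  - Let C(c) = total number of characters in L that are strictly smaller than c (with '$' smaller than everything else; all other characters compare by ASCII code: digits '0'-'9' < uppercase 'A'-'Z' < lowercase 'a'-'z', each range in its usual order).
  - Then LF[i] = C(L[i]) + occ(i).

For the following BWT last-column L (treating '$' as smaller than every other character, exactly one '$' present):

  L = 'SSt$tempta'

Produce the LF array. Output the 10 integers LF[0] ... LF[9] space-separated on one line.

Char counts: '$':1, 'S':2, 'a':1, 'e':1, 'm':1, 'p':1, 't':3
C (first-col start): C('$')=0, C('S')=1, C('a')=3, C('e')=4, C('m')=5, C('p')=6, C('t')=7
L[0]='S': occ=0, LF[0]=C('S')+0=1+0=1
L[1]='S': occ=1, LF[1]=C('S')+1=1+1=2
L[2]='t': occ=0, LF[2]=C('t')+0=7+0=7
L[3]='$': occ=0, LF[3]=C('$')+0=0+0=0
L[4]='t': occ=1, LF[4]=C('t')+1=7+1=8
L[5]='e': occ=0, LF[5]=C('e')+0=4+0=4
L[6]='m': occ=0, LF[6]=C('m')+0=5+0=5
L[7]='p': occ=0, LF[7]=C('p')+0=6+0=6
L[8]='t': occ=2, LF[8]=C('t')+2=7+2=9
L[9]='a': occ=0, LF[9]=C('a')+0=3+0=3

Answer: 1 2 7 0 8 4 5 6 9 3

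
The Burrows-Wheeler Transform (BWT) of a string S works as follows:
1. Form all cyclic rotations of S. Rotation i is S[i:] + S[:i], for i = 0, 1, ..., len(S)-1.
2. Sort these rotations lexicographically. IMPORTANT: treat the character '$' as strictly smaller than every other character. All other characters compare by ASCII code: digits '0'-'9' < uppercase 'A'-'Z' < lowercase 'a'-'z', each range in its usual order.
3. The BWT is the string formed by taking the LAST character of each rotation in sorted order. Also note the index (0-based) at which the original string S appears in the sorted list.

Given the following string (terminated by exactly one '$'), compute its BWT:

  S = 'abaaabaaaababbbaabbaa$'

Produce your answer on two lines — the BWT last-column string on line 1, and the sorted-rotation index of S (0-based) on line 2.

Answer: aabbbaaaba$aabbaabaaba
10

Derivation:
All 22 rotations (rotation i = S[i:]+S[:i]):
  rot[0] = abaaabaaaababbbaabbaa$
  rot[1] = baaabaaaababbbaabbaa$a
  rot[2] = aaabaaaababbbaabbaa$ab
  rot[3] = aabaaaababbbaabbaa$aba
  rot[4] = abaaaababbbaabbaa$abaa
  rot[5] = baaaababbbaabbaa$abaaa
  rot[6] = aaaababbbaabbaa$abaaab
  rot[7] = aaababbbaabbaa$abaaaba
  rot[8] = aababbbaabbaa$abaaabaa
  rot[9] = ababbbaabbaa$abaaabaaa
  rot[10] = babbbaabbaa$abaaabaaaa
  rot[11] = abbbaabbaa$abaaabaaaab
  rot[12] = bbbaabbaa$abaaabaaaaba
  rot[13] = bbaabbaa$abaaabaaaabab
  rot[14] = baabbaa$abaaabaaaababb
  rot[15] = aabbaa$abaaabaaaababbb
  rot[16] = abbaa$abaaabaaaababbba
  rot[17] = bbaa$abaaabaaaababbbaa
  rot[18] = baa$abaaabaaaababbbaab
  rot[19] = aa$abaaabaaaababbbaabb
  rot[20] = a$abaaabaaaababbbaabba
  rot[21] = $abaaabaaaababbbaabbaa
Sorted (with $ < everything):
  sorted[0] = $abaaabaaaababbbaabbaa  (last char: 'a')
  sorted[1] = a$abaaabaaaababbbaabba  (last char: 'a')
  sorted[2] = aa$abaaabaaaababbbaabb  (last char: 'b')
  sorted[3] = aaaababbbaabbaa$abaaab  (last char: 'b')
  sorted[4] = aaabaaaababbbaabbaa$ab  (last char: 'b')
  sorted[5] = aaababbbaabbaa$abaaaba  (last char: 'a')
  sorted[6] = aabaaaababbbaabbaa$aba  (last char: 'a')
  sorted[7] = aababbbaabbaa$abaaabaa  (last char: 'a')
  sorted[8] = aabbaa$abaaabaaaababbb  (last char: 'b')
  sorted[9] = abaaaababbbaabbaa$abaa  (last char: 'a')
  sorted[10] = abaaabaaaababbbaabbaa$  (last char: '$')
  sorted[11] = ababbbaabbaa$abaaabaaa  (last char: 'a')
  sorted[12] = abbaa$abaaabaaaababbba  (last char: 'a')
  sorted[13] = abbbaabbaa$abaaabaaaab  (last char: 'b')
  sorted[14] = baa$abaaabaaaababbbaab  (last char: 'b')
  sorted[15] = baaaababbbaabbaa$abaaa  (last char: 'a')
  sorted[16] = baaabaaaababbbaabbaa$a  (last char: 'a')
  sorted[17] = baabbaa$abaaabaaaababb  (last char: 'b')
  sorted[18] = babbbaabbaa$abaaabaaaa  (last char: 'a')
  sorted[19] = bbaa$abaaabaaaababbbaa  (last char: 'a')
  sorted[20] = bbaabbaa$abaaabaaaabab  (last char: 'b')
  sorted[21] = bbbaabbaa$abaaabaaaaba  (last char: 'a')
Last column: aabbbaaaba$aabbaabaaba
Original string S is at sorted index 10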